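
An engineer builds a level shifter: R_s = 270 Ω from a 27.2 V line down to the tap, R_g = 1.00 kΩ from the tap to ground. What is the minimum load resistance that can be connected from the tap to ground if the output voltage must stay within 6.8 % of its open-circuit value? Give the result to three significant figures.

R_L(min) ≈ 2.91 kΩ

Output resistance R_th = R_s‖R_g = (270 × 1000)/1270 = 212.6 Ω.
The fractional drop is R_th/(R_th + R_L); requiring this ≤ 0.0680 gives R_L ≥ R_th(1/0.0680 − 1) = 212.6 × 13.71 = 2.91 kΩ.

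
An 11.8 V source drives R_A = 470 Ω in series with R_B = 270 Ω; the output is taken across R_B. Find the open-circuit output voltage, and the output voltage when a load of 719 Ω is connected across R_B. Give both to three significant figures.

Open-circuit: V = 11.8 × 270/(470 + 270) = 4.31 V.
With the load, R_B becomes R_B‖R_L = 196.3 Ω, so V = 11.8 × 196.3/666.3 = 3.48 V.

Unloaded: 4.31 V; loaded: 3.48 V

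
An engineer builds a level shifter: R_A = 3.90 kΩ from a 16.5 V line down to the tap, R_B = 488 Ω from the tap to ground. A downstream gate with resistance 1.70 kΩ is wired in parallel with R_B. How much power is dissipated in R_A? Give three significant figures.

Total resistance from the source is R_A + (R_B‖R_L) = 4279 Ω, so I = 16.5/4279 Ω = 3.856 mA.
P = I²·R_A = (3.856 mA)² × 3.90 kΩ = 58.0 mW.

P ≈ 58.0 mW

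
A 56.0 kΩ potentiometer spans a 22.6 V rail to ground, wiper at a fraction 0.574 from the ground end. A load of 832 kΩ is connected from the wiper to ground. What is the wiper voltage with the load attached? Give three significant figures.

The wiper splits the pot into (1−α)R = 23.86 kΩ above and αR = 32.14 kΩ below.
Lower section ‖ load = 30.95 kΩ.
V_wiper = 22.6 × 30.95/(23.86 + 30.95) = 12.8 V.

V ≈ 12.8 V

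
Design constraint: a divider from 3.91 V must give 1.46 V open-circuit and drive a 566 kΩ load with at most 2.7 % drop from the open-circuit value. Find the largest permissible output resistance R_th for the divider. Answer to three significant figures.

R_th ≤ 15.7 kΩ

Loading drop = R_th/(R_th + R_L) ≤ 0.0270, so R_th ≤ R_L · ε/(1−ε) = 566 kΩ × 0.0270/0.9730 = 15.7 kΩ.
(Any R1, R2 with R2/(R1+R2) = 0.373 and R1‖R2 ≤ 15.7 kΩ will meet the spec.)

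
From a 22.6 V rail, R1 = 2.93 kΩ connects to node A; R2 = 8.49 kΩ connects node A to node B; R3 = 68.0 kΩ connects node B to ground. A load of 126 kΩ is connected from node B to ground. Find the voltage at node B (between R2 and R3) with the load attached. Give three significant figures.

V ≈ 18.0 V

At node B, R3 is in parallel with the load: R3‖R_L = 44.16 kΩ.
Below node A the resistance is R2 + (R3‖R_L) = 52.65 kΩ, so V_A = 22.6 × 52.65/55.58 = 21.41 V.
Then V_B = V_A × (R3‖R_L)/(R2 + R3‖R_L) = 21.41 × 44.16/52.65 = 18.0 V.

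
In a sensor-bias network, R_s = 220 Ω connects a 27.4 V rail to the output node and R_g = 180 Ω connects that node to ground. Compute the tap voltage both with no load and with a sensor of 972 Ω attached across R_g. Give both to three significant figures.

Unloaded: 12.3 V; loaded: 11.2 V

Open-circuit: V = 27.4 × 180/(220 + 180) = 12.3 V.
With the load, R_g becomes R_g‖R_L = 151.9 Ω, so V = 27.4 × 151.9/371.9 = 11.2 V.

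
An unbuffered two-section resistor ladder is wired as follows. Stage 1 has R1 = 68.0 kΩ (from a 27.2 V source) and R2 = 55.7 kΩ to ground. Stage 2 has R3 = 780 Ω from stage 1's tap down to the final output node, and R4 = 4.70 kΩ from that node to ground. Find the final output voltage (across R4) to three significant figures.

V_out ≈ 1.59 V

Stage 2 presents R3+R4 = 5480 Ω as a load on stage 1's tap.
Stage 1's lower leg becomes R2‖(R3+R4) = 4989 Ω, so V_mid = 27.2 × 4989/72990 = 1.859 V.
Stage 2 is itself unloaded: V_out = V_mid × R4/(R3+R4) = 1.859 × 4700/5480 = 1.59 V.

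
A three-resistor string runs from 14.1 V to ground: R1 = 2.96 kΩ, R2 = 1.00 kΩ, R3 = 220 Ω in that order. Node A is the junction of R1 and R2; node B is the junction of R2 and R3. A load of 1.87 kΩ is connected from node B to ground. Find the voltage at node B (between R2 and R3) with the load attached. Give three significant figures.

V ≈ 0.668 V

At node B, R3 is in parallel with the load: R3‖R_L = 196.8 Ω.
Below node A the resistance is R2 + (R3‖R_L) = 1197 Ω, so V_A = 14.1 × 1197/4157 = 4.060 V.
Then V_B = V_A × (R3‖R_L)/(R2 + R3‖R_L) = 4.060 × 196.8/1197 = 0.668 V.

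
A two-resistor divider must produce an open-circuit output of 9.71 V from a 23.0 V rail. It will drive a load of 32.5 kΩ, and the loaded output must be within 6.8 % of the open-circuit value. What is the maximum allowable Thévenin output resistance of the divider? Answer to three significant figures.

Loading drop = R_th/(R_th + R_L) ≤ 0.0680, so R_th ≤ R_L · ε/(1−ε) = 32.5 kΩ × 0.0680/0.9320 = 2.37 kΩ.
(Any R1, R2 with R2/(R1+R2) = 0.422 and R1‖R2 ≤ 2.37 kΩ will meet the spec.)

R_th ≤ 2.37 kΩ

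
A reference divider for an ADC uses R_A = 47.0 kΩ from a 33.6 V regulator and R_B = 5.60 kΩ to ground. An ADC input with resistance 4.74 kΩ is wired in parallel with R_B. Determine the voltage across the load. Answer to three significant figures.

The load sits in parallel with R_B: R_B‖R_L = (5.60 × 4.74) / (5.60 + 4.74) = 2.567 kΩ.
V_out = 33.6 × 2.567 / (47.0 + 2.567) = 33.6 × 2.567/49.57 = 1.74 V.
(Unloaded it would have been 3.58 V.)

V_out ≈ 1.74 V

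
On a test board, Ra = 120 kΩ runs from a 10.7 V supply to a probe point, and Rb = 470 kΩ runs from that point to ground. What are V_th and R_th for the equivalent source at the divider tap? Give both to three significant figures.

V_th = 8.52 V, R_th = 95.6 kΩ

V_th is the open-circuit tap voltage: 10.7 × 470/(120 + 470) = 8.52 V.
With the supply zeroed, Ra and Rb appear in parallel from the tap: R_th = Ra‖Rb = (120 × 470)/590.0 = 95.6 kΩ.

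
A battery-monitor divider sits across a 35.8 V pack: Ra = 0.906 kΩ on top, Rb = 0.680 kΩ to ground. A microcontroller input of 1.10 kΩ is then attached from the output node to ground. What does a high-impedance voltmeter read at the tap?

The load sits in parallel with Rb: Rb‖R_L = (680 × 1100) / (680 + 1100) = 420.2 Ω.
V_out = 35.8 × 420.2 / (906 + 420.2) = 35.8 × 420.2/1326 = 11.3 V.
(Unloaded it would have been 15.3 V.)

V_out ≈ 11.3 V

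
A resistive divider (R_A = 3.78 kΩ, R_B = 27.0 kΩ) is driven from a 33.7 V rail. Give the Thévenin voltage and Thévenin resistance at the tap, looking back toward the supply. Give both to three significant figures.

V_th = 29.6 V, R_th = 3.32 kΩ

V_th is the open-circuit tap voltage: 33.7 × 27.0/(3.78 + 27.0) = 29.6 V.
With the supply zeroed, R_A and R_B appear in parallel from the tap: R_th = R_A‖R_B = (3.78 × 27.0)/30.78 = 3.32 kΩ.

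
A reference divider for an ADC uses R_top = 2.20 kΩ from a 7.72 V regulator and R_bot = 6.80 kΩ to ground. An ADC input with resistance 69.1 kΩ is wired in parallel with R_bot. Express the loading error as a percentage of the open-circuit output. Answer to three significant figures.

The divider's output (Thévenin) resistance is R_top‖R_bot = 1.662 kΩ.
Fractional drop under load = R_th/(R_th + R_L) = 1.662 / (1.662 + 69.1) = 0.02349.
So the output falls by 2.35 %.

2.35 %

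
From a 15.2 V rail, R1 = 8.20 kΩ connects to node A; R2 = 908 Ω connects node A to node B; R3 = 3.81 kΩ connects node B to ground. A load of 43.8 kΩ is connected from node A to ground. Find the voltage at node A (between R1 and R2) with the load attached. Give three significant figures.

Below node A the series string R2+R3 = 4718 Ω sits in parallel with the 43800 Ω load: 4259 Ω.
V_A = 15.2 × 4259/(8200 + 4259) = 5.20 V.

V ≈ 5.20 V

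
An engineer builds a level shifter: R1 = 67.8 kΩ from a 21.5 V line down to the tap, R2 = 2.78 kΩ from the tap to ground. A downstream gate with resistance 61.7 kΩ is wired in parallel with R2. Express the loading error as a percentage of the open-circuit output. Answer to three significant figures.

The divider's output (Thévenin) resistance is R1‖R2 = 2.671 kΩ.
Fractional drop under load = R_th/(R_th + R_L) = 2.671 / (2.671 + 61.7) = 0.04149.
So the output falls by 4.15 %.

4.15 %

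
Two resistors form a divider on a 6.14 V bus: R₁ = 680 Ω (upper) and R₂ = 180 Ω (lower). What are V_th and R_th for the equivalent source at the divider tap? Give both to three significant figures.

V_th is the open-circuit tap voltage: 6.14 × 180/(680 + 180) = 1.29 V.
With the supply zeroed, R₁ and R₂ appear in parallel from the tap: R_th = R₁‖R₂ = (680 × 180)/860.0 = 142 Ω.

V_th = 1.29 V, R_th = 142 Ω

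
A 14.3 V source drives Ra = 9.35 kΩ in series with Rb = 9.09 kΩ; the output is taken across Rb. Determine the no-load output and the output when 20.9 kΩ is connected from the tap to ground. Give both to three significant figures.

Open-circuit: V = 14.3 × 9.09/(9.35 + 9.09) = 7.05 V.
With the load, Rb becomes Rb‖R_L = 6.335 kΩ, so V = 14.3 × 6.335/15.68 = 5.78 V.

Unloaded: 7.05 V; loaded: 5.78 V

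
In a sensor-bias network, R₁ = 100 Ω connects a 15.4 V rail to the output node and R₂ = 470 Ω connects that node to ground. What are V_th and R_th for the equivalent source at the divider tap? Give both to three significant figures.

V_th is the open-circuit tap voltage: 15.4 × 470/(100 + 470) = 12.7 V.
With the supply zeroed, R₁ and R₂ appear in parallel from the tap: R_th = R₁‖R₂ = (100 × 470)/570.0 = 82.5 Ω.

V_th = 12.7 V, R_th = 82.5 Ω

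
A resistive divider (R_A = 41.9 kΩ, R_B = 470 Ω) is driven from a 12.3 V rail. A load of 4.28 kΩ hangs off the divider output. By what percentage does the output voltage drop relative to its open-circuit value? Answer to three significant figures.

9.80 %

Unloaded V = 12.3 × 470/42370 = 0.13644 V.
Loaded: R_B‖R_L = 423.5 Ω, giving V = 12.3 × 423.5/42320 = 0.12308 V.
Drop = (0.13644 − 0.12308) / 0.13644 = 9.80 %.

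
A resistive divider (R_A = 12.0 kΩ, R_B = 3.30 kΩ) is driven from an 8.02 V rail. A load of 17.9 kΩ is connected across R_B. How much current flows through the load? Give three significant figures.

R_B‖R_L = 2.786 kΩ; V_out = 8.02 × 2.786/14.79 = 1.511 V.
I_L = V_out / R_L = 1.511 / 17.9 kΩ = 0.0844 mA.

I_L ≈ 0.0844 mA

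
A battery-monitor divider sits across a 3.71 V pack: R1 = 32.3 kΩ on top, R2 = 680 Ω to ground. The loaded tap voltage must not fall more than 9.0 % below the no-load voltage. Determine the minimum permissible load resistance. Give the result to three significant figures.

R_L(min) ≈ 6.73 kΩ

Output resistance R_th = R1‖R2 = (32300 × 680)/32980 = 666.0 Ω.
The fractional drop is R_th/(R_th + R_L); requiring this ≤ 0.0900 gives R_L ≥ R_th(1/0.0900 − 1) = 666.0 × 10.11 = 6.73 kΩ.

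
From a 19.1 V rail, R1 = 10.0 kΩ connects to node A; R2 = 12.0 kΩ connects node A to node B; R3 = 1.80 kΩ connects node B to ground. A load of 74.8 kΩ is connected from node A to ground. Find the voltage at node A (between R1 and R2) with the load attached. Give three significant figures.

V ≈ 10.3 V

Below node A the series string R2+R3 = 13.80 kΩ sits in parallel with the 74.8 kΩ load: 11.65 kΩ.
V_A = 19.1 × 11.65/(10.0 + 11.65) = 10.3 V.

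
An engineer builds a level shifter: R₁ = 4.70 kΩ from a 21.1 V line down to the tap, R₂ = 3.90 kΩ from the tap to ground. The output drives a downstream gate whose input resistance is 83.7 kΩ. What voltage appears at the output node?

The load sits in parallel with R₂: R₂‖R_L = (3.90 × 83.7) / (3.90 + 83.7) = 3.726 kΩ.
V_out = 21.1 × 3.726 / (4.70 + 3.726) = 21.1 × 3.726/8.426 = 9.33 V.
(Unloaded it would have been 9.57 V.)

V_out ≈ 9.33 V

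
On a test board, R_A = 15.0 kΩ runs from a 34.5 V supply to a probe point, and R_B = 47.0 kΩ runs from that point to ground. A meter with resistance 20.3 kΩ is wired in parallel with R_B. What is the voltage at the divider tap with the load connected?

V_out ≈ 16.8 V

The load sits in parallel with R_B: R_B‖R_L = (47.0 × 20.3) / (47.0 + 20.3) = 14.18 kΩ.
V_out = 34.5 × 14.18 / (15.0 + 14.18) = 34.5 × 14.18/29.18 = 16.8 V.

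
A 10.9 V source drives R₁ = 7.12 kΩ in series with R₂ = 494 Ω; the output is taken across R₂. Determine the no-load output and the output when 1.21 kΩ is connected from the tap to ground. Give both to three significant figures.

Open-circuit: V = 10.9 × 494/(7120 + 494) = 0.707 V.
With the load, R₂ becomes R₂‖R_L = 350.8 Ω, so V = 10.9 × 350.8/7471 = 0.512 V.

Unloaded: 0.707 V; loaded: 0.512 V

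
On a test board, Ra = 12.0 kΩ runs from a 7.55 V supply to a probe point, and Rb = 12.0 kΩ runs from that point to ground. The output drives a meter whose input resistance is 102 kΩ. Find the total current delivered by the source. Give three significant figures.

Rb‖R_L = 10.74 kΩ, so the source sees Ra + Rb‖R_L = 22.74 kΩ.
I = 7.55 V / 22.74 kΩ = 0.332 mA.

I ≈ 0.332 mA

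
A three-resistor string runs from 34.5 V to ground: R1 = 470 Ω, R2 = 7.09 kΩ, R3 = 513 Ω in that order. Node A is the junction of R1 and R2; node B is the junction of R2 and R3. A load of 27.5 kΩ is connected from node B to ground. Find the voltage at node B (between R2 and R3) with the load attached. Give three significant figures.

At node B, R3 is in parallel with the load: R3‖R_L = 503.6 Ω.
Below node A the resistance is R2 + (R3‖R_L) = 7594 Ω, so V_A = 34.5 × 7594/8064 = 32.49 V.
Then V_B = V_A × (R3‖R_L)/(R2 + R3‖R_L) = 32.49 × 503.6/7594 = 2.15 V.

V ≈ 2.15 V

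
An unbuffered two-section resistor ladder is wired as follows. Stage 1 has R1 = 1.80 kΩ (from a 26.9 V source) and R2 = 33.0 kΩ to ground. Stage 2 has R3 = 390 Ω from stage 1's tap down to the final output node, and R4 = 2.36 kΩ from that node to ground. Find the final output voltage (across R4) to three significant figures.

Stage 2 presents R3+R4 = 2750 Ω as a load on stage 1's tap.
Stage 1's lower leg becomes R2‖(R3+R4) = 2538 Ω, so V_mid = 26.9 × 2538/4338 = 15.74 V.
Stage 2 is itself unloaded: V_out = V_mid × R4/(R3+R4) = 15.74 × 2360/2750 = 13.5 V.

V_out ≈ 13.5 V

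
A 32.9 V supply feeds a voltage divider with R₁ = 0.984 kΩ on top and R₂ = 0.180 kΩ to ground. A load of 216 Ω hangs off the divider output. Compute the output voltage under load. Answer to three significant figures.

The load sits in parallel with R₂: R₂‖R_L = (180 × 216) / (180 + 216) = 98.18 Ω.
V_out = 32.9 × 98.18 / (984 + 98.18) = 32.9 × 98.18/1082 = 2.98 V.

V_out ≈ 2.98 V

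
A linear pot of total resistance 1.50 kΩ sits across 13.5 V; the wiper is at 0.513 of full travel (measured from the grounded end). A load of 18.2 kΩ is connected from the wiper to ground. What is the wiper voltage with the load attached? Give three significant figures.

V ≈ 6.79 V

The wiper splits the pot into (1−α)R = 730.5 Ω above and αR = 769.5 Ω below.
Lower section ‖ load = 738.3 Ω.
V_wiper = 13.5 × 738.3/(730.5 + 738.3) = 6.79 V.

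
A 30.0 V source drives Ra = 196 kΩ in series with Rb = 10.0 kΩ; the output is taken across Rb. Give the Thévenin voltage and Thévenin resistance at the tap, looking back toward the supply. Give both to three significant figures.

V_th is the open-circuit tap voltage: 30.0 × 10.0/(196 + 10.0) = 1.46 V.
With the supply zeroed, Ra and Rb appear in parallel from the tap: R_th = Ra‖Rb = (196 × 10.0)/206.0 = 9.51 kΩ.

V_th = 1.46 V, R_th = 9.51 kΩ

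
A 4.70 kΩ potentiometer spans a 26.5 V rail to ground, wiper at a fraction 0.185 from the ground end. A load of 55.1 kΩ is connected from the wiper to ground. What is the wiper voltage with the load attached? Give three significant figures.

The wiper splits the pot into (1−α)R = 3830 Ω above and αR = 869.5 Ω below.
Lower section ‖ load = 856.0 Ω.
V_wiper = 26.5 × 856.0/(3830 + 856.0) = 4.84 V.

V ≈ 4.84 V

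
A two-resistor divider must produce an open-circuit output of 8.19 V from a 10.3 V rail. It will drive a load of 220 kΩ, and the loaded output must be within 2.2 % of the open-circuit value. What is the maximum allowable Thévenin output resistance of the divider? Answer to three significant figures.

R_th ≤ 4.95 kΩ

Loading drop = R_th/(R_th + R_L) ≤ 0.0220, so R_th ≤ R_L · ε/(1−ε) = 220 kΩ × 0.0220/0.9780 = 4.95 kΩ.
(Any R1, R2 with R2/(R1+R2) = 0.795 and R1‖R2 ≤ 4.95 kΩ will meet the spec.)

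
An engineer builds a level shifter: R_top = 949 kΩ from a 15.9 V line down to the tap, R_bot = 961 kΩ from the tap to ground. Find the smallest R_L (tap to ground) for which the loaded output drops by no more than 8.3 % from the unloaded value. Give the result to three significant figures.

R_L(min) ≈ 5.28 MΩ

Output resistance R_th = R_top‖R_bot = (949 × 961)/1910 = 477.5 kΩ.
The fractional drop is R_th/(R_th + R_L); requiring this ≤ 0.0830 gives R_L ≥ R_th(1/0.0830 − 1) = 477.5 × 11.05 = 5.28 MΩ.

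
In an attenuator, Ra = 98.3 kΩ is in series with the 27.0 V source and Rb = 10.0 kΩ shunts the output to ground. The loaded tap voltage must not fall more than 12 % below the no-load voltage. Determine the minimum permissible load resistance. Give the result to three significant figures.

Output resistance R_th = Ra‖Rb = (98.3 × 10.0)/108.3 = 9.077 kΩ.
The fractional drop is R_th/(R_th + R_L); requiring this ≤ 0.120 gives R_L ≥ R_th(1/0.120 − 1) = 9.077 × 7.333 = 66.6 kΩ.

R_L(min) ≈ 66.6 kΩ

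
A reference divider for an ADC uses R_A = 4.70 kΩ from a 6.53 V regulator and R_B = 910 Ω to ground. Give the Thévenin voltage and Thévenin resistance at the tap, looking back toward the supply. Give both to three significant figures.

V_th is the open-circuit tap voltage: 6.53 × 910/(4700 + 910) = 1.06 V.
With the supply zeroed, R_A and R_B appear in parallel from the tap: R_th = R_A‖R_B = (4700 × 910)/5610 = 762 Ω.

V_th = 1.06 V, R_th = 762 Ω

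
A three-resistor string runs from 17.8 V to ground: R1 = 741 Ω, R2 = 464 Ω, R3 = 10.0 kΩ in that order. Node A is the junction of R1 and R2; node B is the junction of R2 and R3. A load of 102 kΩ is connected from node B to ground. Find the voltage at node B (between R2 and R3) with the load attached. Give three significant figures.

At node B, R3 is in parallel with the load: R3‖R_L = 9107 Ω.
Below node A the resistance is R2 + (R3‖R_L) = 9571 Ω, so V_A = 17.8 × 9571/10310 = 16.52 V.
Then V_B = V_A × (R3‖R_L)/(R2 + R3‖R_L) = 16.52 × 9107/9571 = 15.7 V.

V ≈ 15.7 V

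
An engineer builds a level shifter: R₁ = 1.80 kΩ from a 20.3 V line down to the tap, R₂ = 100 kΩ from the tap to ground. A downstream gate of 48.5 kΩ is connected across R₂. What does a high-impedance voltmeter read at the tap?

V_out ≈ 19.2 V

The load sits in parallel with R₂: R₂‖R_L = (100 × 48.5) / (100 + 48.5) = 32.66 kΩ.
V_out = 20.3 × 32.66 / (1.80 + 32.66) = 20.3 × 32.66/34.46 = 19.2 V.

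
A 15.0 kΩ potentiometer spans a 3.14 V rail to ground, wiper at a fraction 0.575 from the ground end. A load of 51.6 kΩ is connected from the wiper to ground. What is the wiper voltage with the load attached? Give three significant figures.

The wiper splits the pot into (1−α)R = 6.375 kΩ above and αR = 8.625 kΩ below.
Lower section ‖ load = 7.390 kΩ.
V_wiper = 3.14 × 7.390/(6.375 + 7.390) = 1.69 V.

V ≈ 1.69 V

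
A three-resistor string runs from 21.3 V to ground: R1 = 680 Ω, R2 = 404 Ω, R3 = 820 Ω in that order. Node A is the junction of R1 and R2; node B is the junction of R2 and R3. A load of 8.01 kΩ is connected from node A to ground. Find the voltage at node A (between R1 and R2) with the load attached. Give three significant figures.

Below node A the series string R2+R3 = 1224 Ω sits in parallel with the 8010 Ω load: 1062 Ω.
V_A = 21.3 × 1062/(680 + 1062) = 13.0 V.

V ≈ 13.0 V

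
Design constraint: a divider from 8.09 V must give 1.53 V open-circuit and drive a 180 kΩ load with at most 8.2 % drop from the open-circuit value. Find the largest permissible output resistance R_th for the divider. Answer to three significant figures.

R_th ≤ 16.1 kΩ

Loading drop = R_th/(R_th + R_L) ≤ 0.0820, so R_th ≤ R_L · ε/(1−ε) = 180 kΩ × 0.0820/0.9180 = 16.1 kΩ.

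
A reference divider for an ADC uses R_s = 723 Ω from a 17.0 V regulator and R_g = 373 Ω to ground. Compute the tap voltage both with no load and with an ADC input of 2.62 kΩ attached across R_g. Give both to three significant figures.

Open-circuit: V = 17.0 × 373/(723 + 373) = 5.79 V.
With the load, R_g becomes R_g‖R_L = 326.5 Ω, so V = 17.0 × 326.5/1050 = 5.29 V.

Unloaded: 5.79 V; loaded: 5.29 V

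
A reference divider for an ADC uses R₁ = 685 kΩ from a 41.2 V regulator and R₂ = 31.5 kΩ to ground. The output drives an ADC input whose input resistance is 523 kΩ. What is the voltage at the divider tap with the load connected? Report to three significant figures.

V_out ≈ 1.71 V

The load sits in parallel with R₂: R₂‖R_L = (31.5 × 523) / (31.5 + 523) = 29.71 kΩ.
V_out = 41.2 × 29.71 / (685 + 29.71) = 41.2 × 29.71/714.7 = 1.71 V.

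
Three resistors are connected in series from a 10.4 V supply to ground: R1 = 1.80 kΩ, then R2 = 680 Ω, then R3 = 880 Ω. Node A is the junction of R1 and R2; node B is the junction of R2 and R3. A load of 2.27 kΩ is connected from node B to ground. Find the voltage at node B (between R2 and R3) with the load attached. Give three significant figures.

V ≈ 2.12 V

At node B, R3 is in parallel with the load: R3‖R_L = 634.2 Ω.
Below node A the resistance is R2 + (R3‖R_L) = 1314 Ω, so V_A = 10.4 × 1314/3114 = 4.389 V.
Then V_B = V_A × (R3‖R_L)/(R2 + R3‖R_L) = 4.389 × 634.2/1314 = 2.12 V.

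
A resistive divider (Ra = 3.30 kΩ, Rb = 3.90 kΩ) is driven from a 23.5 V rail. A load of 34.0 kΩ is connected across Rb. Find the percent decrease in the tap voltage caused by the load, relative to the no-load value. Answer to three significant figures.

4.99 %

The divider's output (Thévenin) resistance is Ra‖Rb = 1.788 kΩ.
Fractional drop under load = R_th/(R_th + R_L) = 1.788 / (1.788 + 34.0) = 0.04995.
So the output falls by 4.99 %.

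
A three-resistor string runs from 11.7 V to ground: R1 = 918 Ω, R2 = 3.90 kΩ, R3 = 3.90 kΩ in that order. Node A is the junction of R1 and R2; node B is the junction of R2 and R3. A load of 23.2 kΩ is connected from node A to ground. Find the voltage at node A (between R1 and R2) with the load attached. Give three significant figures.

Below node A the series string R2+R3 = 7800 Ω sits in parallel with the 23200 Ω load: 5837 Ω.
V_A = 11.7 × 5837/(918 + 5837) = 10.1 V.

V ≈ 10.1 V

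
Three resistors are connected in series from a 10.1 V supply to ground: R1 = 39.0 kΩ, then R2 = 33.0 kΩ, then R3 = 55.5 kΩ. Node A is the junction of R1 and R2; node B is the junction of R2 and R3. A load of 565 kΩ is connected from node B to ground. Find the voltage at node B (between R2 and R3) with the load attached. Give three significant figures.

At node B, R3 is in parallel with the load: R3‖R_L = 50.54 kΩ.
Below node A the resistance is R2 + (R3‖R_L) = 83.54 kΩ, so V_A = 10.1 × 83.54/122.5 = 6.885 V.
Then V_B = V_A × (R3‖R_L)/(R2 + R3‖R_L) = 6.885 × 50.54/83.54 = 4.17 V.

V ≈ 4.17 V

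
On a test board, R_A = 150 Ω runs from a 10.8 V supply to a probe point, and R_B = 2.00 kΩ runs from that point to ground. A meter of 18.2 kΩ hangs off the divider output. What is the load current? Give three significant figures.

I_L ≈ 0.548 mA

R_B‖R_L = 1802 Ω; V_out = 10.8 × 1802/1952 = 9.970 V.
I_L = V_out / R_L = 9.970 / 18.2 kΩ = 0.548 mA.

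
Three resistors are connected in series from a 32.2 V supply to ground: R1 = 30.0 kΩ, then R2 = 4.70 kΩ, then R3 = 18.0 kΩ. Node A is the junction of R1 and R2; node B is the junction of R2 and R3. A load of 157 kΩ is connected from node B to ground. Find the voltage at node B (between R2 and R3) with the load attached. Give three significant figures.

V ≈ 10.2 V

At node B, R3 is in parallel with the load: R3‖R_L = 16.15 kΩ.
Below node A the resistance is R2 + (R3‖R_L) = 20.85 kΩ, so V_A = 32.2 × 20.85/50.85 = 13.20 V.
Then V_B = V_A × (R3‖R_L)/(R2 + R3‖R_L) = 13.20 × 16.15/20.85 = 10.2 V.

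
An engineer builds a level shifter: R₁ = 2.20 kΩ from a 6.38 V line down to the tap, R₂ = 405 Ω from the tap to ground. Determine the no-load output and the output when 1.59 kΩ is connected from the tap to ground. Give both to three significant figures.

Open-circuit: V = 6.38 × 405/(2200 + 405) = 0.992 V.
With the load, R₂ becomes R₂‖R_L = 322.8 Ω, so V = 6.38 × 322.8/2523 = 0.816 V.

Unloaded: 0.992 V; loaded: 0.816 V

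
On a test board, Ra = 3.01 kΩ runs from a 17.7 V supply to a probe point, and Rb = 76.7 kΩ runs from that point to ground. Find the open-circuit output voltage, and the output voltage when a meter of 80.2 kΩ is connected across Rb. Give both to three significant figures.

Open-circuit: V = 17.7 × 76.7/(3.01 + 76.7) = 17.0 V.
With the load, Rb becomes Rb‖R_L = 39.21 kΩ, so V = 17.7 × 39.21/42.22 = 16.4 V.

Unloaded: 17.0 V; loaded: 16.4 V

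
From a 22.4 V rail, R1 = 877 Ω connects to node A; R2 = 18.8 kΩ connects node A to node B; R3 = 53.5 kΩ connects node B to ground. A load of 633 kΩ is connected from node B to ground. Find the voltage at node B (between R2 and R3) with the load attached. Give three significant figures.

V ≈ 16.0 V

At node B, R3 is in parallel with the load: R3‖R_L = 49330 Ω.
Below node A the resistance is R2 + (R3‖R_L) = 68130 Ω, so V_A = 22.4 × 68130/69010 = 22.12 V.
Then V_B = V_A × (R3‖R_L)/(R2 + R3‖R_L) = 22.12 × 49330/68130 = 16.0 V.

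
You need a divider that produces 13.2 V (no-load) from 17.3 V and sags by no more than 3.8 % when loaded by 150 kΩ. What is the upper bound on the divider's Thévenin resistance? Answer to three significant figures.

Loading drop = R_th/(R_th + R_L) ≤ 0.0380, so R_th ≤ R_L · ε/(1−ε) = 150 kΩ × 0.0380/0.9620 = 5.93 kΩ.

R_th ≤ 5.93 kΩ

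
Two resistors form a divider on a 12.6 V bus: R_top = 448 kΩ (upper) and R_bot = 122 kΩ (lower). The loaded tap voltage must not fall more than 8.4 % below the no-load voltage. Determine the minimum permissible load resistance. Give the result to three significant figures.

R_L(min) ≈ 1.05 MΩ

Output resistance R_th = R_top‖R_bot = (448 × 122)/570.0 = 95.89 kΩ.
The fractional drop is R_th/(R_th + R_L); requiring this ≤ 0.0840 gives R_L ≥ R_th(1/0.0840 − 1) = 95.89 × 10.90 = 1.05 MΩ.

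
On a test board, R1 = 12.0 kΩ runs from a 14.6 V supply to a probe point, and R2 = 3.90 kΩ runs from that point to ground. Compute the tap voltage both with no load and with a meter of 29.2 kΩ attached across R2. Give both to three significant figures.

Open-circuit: V = 14.6 × 3.90/(12.0 + 3.90) = 3.58 V.
With the load, R2 becomes R2‖R_L = 3.440 kΩ, so V = 14.6 × 3.440/15.44 = 3.25 V.

Unloaded: 3.58 V; loaded: 3.25 V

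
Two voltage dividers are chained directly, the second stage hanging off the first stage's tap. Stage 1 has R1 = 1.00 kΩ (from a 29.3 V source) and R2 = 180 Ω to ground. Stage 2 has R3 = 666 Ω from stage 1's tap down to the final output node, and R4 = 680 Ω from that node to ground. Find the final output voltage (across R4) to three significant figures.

Stage 2 presents R3+R4 = 1346 Ω as a load on stage 1's tap.
Stage 1's lower leg becomes R2‖(R3+R4) = 158.8 Ω, so V_mid = 29.3 × 158.8/1159 = 4.015 V.
Stage 2 is itself unloaded: V_out = V_mid × R4/(R3+R4) = 4.015 × 680/1346 = 2.03 V.

V_out ≈ 2.03 V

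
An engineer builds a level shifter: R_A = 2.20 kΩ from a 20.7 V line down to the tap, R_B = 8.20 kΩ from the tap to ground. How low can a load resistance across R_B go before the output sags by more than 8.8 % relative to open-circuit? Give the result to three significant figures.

Output resistance R_th = R_A‖R_B = (2.20 × 8.20)/10.40 = 1.735 kΩ.
The fractional drop is R_th/(R_th + R_L); requiring this ≤ 0.0880 gives R_L ≥ R_th(1/0.0880 − 1) = 1.735 × 10.36 = 18.0 kΩ.

R_L(min) ≈ 18.0 kΩ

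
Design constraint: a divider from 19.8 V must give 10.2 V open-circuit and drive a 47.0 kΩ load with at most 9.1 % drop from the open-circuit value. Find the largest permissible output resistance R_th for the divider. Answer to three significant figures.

R_th ≤ 4.71 kΩ

Loading drop = R_th/(R_th + R_L) ≤ 0.0910, so R_th ≤ R_L · ε/(1−ε) = 47.0 kΩ × 0.0910/0.9090 = 4.71 kΩ.
(Any R1, R2 with R2/(R1+R2) = 0.515 and R1‖R2 ≤ 4.71 kΩ will meet the spec.)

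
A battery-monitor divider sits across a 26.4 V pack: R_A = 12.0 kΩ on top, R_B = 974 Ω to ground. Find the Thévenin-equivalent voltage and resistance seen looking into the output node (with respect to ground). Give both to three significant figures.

V_th is the open-circuit tap voltage: 26.4 × 974/(12000 + 974) = 1.98 V.
With the supply zeroed, R_A and R_B appear in parallel from the tap: R_th = R_A‖R_B = (12000 × 974)/12970 = 901 Ω.

V_th = 1.98 V, R_th = 901 Ω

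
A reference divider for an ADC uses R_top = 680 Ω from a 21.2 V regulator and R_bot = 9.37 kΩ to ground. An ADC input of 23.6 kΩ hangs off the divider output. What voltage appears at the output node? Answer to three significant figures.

V_out ≈ 19.2 V

The load sits in parallel with R_bot: R_bot‖R_L = (9370 × 23600) / (9370 + 23600) = 6707 Ω.
V_out = 21.2 × 6707 / (680 + 6707) = 21.2 × 6707/7387 = 19.2 V.
(Unloaded it would have been 19.8 V.)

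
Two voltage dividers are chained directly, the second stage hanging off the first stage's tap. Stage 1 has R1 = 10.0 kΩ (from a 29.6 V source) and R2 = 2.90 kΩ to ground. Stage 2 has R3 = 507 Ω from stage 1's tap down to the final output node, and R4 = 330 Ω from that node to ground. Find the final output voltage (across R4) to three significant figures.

Stage 2 presents R3+R4 = 837.0 Ω as a load on stage 1's tap.
Stage 1's lower leg becomes R2‖(R3+R4) = 649.5 Ω, so V_mid = 29.6 × 649.5/10650 = 1.805 V.
Stage 2 is itself unloaded: V_out = V_mid × R4/(R3+R4) = 1.805 × 330/837.0 = 0.712 V.

V_out ≈ 0.712 V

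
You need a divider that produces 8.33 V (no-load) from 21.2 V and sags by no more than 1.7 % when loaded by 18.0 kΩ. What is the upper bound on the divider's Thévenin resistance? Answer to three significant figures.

Loading drop = R_th/(R_th + R_L) ≤ 0.0170, so R_th ≤ R_L · ε/(1−ε) = 18.0 kΩ × 0.0170/0.9830 = 311 Ω.
(Any R1, R2 with R2/(R1+R2) = 0.393 and R1‖R2 ≤ 311 Ω will meet the spec.)

R_th ≤ 311 Ω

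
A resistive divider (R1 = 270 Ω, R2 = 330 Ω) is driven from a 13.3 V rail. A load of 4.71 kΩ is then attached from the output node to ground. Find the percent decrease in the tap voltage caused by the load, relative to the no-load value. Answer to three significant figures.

3.06 %

The divider's output (Thévenin) resistance is R1‖R2 = 148.5 Ω.
Fractional drop under load = R_th/(R_th + R_L) = 148.5 / (148.5 + 4710) = 0.03056.
So the output falls by 3.06 %.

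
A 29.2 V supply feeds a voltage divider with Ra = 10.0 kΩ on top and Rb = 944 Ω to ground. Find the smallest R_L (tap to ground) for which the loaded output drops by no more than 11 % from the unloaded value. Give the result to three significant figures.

Output resistance R_th = Ra‖Rb = (10000 × 944)/10940 = 862.6 Ω.
The fractional drop is R_th/(R_th + R_L); requiring this ≤ 0.110 gives R_L ≥ R_th(1/0.110 − 1) = 862.6 × 8.091 = 6.98 kΩ.

R_L(min) ≈ 6.98 kΩ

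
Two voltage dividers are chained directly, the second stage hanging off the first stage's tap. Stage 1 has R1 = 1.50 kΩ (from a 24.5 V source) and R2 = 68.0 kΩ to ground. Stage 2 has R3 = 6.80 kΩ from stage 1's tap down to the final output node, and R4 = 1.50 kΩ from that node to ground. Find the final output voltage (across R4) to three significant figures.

V_out ≈ 3.68 V

Stage 2 presents R3+R4 = 8.300 kΩ as a load on stage 1's tap.
Stage 1's lower leg becomes R2‖(R3+R4) = 7.397 kΩ, so V_mid = 24.5 × 7.397/8.897 = 20.37 V.
Stage 2 is itself unloaded: V_out = V_mid × R4/(R3+R4) = 20.37 × 1.50/8.300 = 3.68 V.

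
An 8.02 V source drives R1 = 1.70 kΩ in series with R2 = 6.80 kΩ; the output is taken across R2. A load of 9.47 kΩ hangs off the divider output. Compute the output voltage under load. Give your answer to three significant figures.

The load sits in parallel with R2: R2‖R_L = (6.80 × 9.47) / (6.80 + 9.47) = 3.958 kΩ.
V_out = 8.02 × 3.958 / (1.70 + 3.958) = 8.02 × 3.958/5.658 = 5.61 V.
(Unloaded it would have been 6.42 V.)

V_out ≈ 5.61 V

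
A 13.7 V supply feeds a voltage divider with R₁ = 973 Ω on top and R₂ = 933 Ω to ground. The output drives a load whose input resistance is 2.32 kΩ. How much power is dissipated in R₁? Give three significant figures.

P ≈ 68.0 mW

Total resistance from the source is R₁ + (R₂‖R_L) = 1638 Ω, so I = 13.7/1638 Ω = 8.362 mA.
P = I²·R₁ = (8.362 mA)² × 973 Ω = 68.0 mW.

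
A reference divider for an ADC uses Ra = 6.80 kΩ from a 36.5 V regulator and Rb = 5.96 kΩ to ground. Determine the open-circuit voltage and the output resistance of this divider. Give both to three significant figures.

V_th = 17.0 V, R_th = 3.18 kΩ

V_th is the open-circuit tap voltage: 36.5 × 5.96/(6.80 + 5.96) = 17.0 V.
With the supply zeroed, Ra and Rb appear in parallel from the tap: R_th = Ra‖Rb = (6.80 × 5.96)/12.76 = 3.18 kΩ.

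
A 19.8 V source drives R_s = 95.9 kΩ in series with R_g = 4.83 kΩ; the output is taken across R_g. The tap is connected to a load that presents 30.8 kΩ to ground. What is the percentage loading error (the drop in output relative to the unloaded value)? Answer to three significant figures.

13.0 %

The divider's output (Thévenin) resistance is R_s‖R_g = 4.598 kΩ.
Fractional drop under load = R_th/(R_th + R_L) = 4.598 / (4.598 + 30.8) = 0.1299.
So the output falls by 13.0 %.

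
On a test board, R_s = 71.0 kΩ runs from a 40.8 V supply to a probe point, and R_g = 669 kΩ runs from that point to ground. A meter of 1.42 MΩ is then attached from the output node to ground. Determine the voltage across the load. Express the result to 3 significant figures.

V_out ≈ 35.3 V

The load sits in parallel with R_g: R_g‖R_L = (669 × 1420) / (669 + 1420) = 454.8 kΩ.
V_out = 40.8 × 454.8 / (71.0 + 454.8) = 40.8 × 454.8/525.8 = 35.3 V.
(Unloaded it would have been 36.9 V.)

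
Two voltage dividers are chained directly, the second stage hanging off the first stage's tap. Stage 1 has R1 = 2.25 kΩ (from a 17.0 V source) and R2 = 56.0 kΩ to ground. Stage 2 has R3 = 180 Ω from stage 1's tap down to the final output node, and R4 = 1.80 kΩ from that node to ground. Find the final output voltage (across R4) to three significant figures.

Stage 2 presents R3+R4 = 1980 Ω as a load on stage 1's tap.
Stage 1's lower leg becomes R2‖(R3+R4) = 1912 Ω, so V_mid = 17.0 × 1912/4162 = 7.811 V.
Stage 2 is itself unloaded: V_out = V_mid × R4/(R3+R4) = 7.811 × 1800/1980 = 7.10 V.

V_out ≈ 7.10 V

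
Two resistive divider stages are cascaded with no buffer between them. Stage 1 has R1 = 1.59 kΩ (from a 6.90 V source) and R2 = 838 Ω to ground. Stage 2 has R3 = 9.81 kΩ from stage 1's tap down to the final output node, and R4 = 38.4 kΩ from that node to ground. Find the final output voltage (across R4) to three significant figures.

Stage 2 presents R3+R4 = 48210 Ω as a load on stage 1's tap.
Stage 1's lower leg becomes R2‖(R3+R4) = 823.7 Ω, so V_mid = 6.90 × 823.7/2414 = 2.355 V.
Stage 2 is itself unloaded: V_out = V_mid × R4/(R3+R4) = 2.355 × 38400/48210 = 1.88 V.

V_out ≈ 1.88 V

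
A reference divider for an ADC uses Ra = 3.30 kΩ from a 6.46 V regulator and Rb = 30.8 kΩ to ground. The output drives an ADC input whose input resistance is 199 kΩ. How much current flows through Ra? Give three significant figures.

I ≈ 0.216 mA

Rb‖R_L = 26.67 kΩ, so the source sees Ra + Rb‖R_L = 29.97 kΩ.
I = 6.46 V / 29.97 kΩ = 0.216 mA.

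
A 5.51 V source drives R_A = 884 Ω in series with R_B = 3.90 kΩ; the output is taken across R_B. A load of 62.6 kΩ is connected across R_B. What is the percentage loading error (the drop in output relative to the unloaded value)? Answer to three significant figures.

The divider's output (Thévenin) resistance is R_A‖R_B = 720.7 Ω.
Fractional drop under load = R_th/(R_th + R_L) = 720.7 / (720.7 + 62600) = 0.01138.
So the output falls by 1.14 %.

1.14 %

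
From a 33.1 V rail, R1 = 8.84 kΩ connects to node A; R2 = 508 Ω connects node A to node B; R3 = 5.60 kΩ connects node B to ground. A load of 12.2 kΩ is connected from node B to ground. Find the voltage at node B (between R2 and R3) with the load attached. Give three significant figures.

V ≈ 9.63 V

At node B, R3 is in parallel with the load: R3‖R_L = 3838 Ω.
Below node A the resistance is R2 + (R3‖R_L) = 4346 Ω, so V_A = 33.1 × 4346/13190 = 10.91 V.
Then V_B = V_A × (R3‖R_L)/(R2 + R3‖R_L) = 10.91 × 3838/4346 = 9.63 V.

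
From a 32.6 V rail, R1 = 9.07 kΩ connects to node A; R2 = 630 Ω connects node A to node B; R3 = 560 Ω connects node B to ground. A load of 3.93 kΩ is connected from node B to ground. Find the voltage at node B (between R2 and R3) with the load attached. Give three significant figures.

V ≈ 1.57 V

At node B, R3 is in parallel with the load: R3‖R_L = 490.2 Ω.
Below node A the resistance is R2 + (R3‖R_L) = 1120 Ω, so V_A = 32.6 × 1120/10190 = 3.584 V.
Then V_B = V_A × (R3‖R_L)/(R2 + R3‖R_L) = 3.584 × 490.2/1120 = 1.57 V.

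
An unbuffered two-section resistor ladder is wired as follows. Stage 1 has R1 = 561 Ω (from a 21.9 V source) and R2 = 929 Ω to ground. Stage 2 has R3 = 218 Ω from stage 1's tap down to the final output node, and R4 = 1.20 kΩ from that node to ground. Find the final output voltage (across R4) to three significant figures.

Stage 2 presents R3+R4 = 1418 Ω as a load on stage 1's tap.
Stage 1's lower leg becomes R2‖(R3+R4) = 561.3 Ω, so V_mid = 21.9 × 561.3/1122 = 10.95 V.
Stage 2 is itself unloaded: V_out = V_mid × R4/(R3+R4) = 10.95 × 1200/1418 = 9.27 V.

V_out ≈ 9.27 V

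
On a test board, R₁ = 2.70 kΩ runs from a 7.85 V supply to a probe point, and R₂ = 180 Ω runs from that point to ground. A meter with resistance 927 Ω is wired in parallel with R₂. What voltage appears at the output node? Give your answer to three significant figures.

V_out ≈ 0.415 V

The load sits in parallel with R₂: R₂‖R_L = (180 × 927) / (180 + 927) = 150.7 Ω.
V_out = 7.85 × 150.7 / (2700 + 150.7) = 7.85 × 150.7/2851 = 0.415 V.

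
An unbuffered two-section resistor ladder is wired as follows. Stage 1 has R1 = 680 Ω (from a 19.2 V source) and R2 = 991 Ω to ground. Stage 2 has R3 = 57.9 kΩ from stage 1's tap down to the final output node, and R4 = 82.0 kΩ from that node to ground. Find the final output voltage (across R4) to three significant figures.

V_out ≈ 6.65 V

Stage 2 presents R3+R4 = 139900 Ω as a load on stage 1's tap.
Stage 1's lower leg becomes R2‖(R3+R4) = 984.0 Ω, so V_mid = 19.2 × 984.0/1664 = 11.35 V.
Stage 2 is itself unloaded: V_out = V_mid × R4/(R3+R4) = 11.35 × 82000/139900 = 6.65 V.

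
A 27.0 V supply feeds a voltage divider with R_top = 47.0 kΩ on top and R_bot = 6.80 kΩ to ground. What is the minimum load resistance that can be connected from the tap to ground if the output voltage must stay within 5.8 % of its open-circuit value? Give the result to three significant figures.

R_L(min) ≈ 96.5 kΩ

Output resistance R_th = R_top‖R_bot = (47.0 × 6.80)/53.80 = 5.941 kΩ.
The fractional drop is R_th/(R_th + R_L); requiring this ≤ 0.0580 gives R_L ≥ R_th(1/0.0580 − 1) = 5.941 × 16.24 = 96.5 kΩ.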